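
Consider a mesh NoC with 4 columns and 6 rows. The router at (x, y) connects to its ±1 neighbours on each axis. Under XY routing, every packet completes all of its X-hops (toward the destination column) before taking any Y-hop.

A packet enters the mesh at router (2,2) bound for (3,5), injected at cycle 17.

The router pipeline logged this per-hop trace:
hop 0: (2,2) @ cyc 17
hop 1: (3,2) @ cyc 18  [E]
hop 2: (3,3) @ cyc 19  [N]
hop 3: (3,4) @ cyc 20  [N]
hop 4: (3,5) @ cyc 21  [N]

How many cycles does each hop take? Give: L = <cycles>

Between hops 0 and 1 the cycle counter advances 18 − 17 = 1.
One hop costs L cycles, so L = 1.

L = 1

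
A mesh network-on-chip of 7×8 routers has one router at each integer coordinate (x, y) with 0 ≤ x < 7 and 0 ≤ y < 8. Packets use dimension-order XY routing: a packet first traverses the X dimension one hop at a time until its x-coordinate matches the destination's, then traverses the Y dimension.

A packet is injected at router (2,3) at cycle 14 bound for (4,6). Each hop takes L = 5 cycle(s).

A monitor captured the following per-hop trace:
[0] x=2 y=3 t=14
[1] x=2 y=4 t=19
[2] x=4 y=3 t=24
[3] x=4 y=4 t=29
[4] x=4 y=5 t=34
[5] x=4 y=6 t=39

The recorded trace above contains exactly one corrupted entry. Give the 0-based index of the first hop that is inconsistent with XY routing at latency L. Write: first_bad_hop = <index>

[1] (+0,+1) / 5c ⇒ BAD: Y-move but x=2≠4

first_bad_hop = 1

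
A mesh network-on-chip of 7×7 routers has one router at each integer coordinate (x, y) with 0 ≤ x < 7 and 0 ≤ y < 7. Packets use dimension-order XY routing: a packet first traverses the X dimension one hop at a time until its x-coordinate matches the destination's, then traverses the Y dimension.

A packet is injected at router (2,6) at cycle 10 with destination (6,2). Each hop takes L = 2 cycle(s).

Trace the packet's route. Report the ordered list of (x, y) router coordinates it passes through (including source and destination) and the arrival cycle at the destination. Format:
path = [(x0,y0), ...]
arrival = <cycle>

path = [(2,6), (3,6), (4,6), (5,6), (6,6), (6,5), (6,4), (6,3), (6,2)]
arrival = 26

#0 — 2,6 | c10
#1 — 3,6 | c12 | E
#2 — 4,6 | c14 | E
#3 — 5,6 | c16 | E
#4 — 6,6 | c18 | E
#5 — 6,5 | c20 | S
#6 — 6,4 | c22 | S
#7 — 6,3 | c24 | S
#8 — 6,2 | c26 | S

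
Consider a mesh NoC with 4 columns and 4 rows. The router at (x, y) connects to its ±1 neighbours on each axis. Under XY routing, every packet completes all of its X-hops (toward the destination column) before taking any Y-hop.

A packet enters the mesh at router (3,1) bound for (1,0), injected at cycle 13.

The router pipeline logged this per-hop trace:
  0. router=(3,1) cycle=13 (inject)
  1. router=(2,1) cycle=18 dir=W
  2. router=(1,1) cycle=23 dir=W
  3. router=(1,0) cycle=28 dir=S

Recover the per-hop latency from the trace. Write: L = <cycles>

L = 5

Between hops 0 and 1 the cycle counter advances 18 − 13 = 5.
Each hop adds L, hence L = 5.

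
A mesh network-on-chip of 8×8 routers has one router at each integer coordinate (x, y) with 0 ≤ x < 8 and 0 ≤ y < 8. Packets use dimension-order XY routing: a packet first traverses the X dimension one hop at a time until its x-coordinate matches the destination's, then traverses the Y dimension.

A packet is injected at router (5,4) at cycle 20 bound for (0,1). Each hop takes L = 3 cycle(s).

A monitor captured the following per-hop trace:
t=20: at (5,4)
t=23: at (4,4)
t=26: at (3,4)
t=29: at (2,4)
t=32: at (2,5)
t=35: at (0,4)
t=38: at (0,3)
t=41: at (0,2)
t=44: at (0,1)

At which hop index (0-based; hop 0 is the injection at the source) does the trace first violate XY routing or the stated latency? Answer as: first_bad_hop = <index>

[1] (-1,+0) / 3c ⇒ ok
[2] (-1,+0) / 3c ⇒ ok
[3] (-1,+0) / 3c ⇒ ok
[4] (+0,+1) / 3c ⇒ BAD: Y-move but x=2≠0

first_bad_hop = 4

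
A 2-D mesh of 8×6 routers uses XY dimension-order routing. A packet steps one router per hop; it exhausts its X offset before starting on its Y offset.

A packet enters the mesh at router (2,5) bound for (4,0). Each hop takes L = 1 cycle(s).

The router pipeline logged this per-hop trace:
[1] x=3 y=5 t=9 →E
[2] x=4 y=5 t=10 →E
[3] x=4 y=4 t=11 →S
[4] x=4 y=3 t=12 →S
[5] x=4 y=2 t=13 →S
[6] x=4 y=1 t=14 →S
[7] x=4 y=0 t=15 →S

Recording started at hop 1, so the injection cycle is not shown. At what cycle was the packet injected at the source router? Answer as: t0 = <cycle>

t0 = 8

Hop 1 reached at cycle 9; hop k is at t0 + k·L.
t0 = cyc[1] − L = 9 − 1 = 8.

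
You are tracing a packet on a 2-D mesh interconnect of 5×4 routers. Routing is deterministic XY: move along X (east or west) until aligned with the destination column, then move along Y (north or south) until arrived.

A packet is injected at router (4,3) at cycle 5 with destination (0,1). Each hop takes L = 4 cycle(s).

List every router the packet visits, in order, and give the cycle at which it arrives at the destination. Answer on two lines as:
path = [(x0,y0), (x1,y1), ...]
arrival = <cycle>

#0 — 4,3 | c5
#1 — 3,3 | c9 | W
#2 — 2,3 | c13 | W
#3 — 1,3 | c17 | W
#4 — 0,3 | c21 | W
#5 — 0,2 | c25 | S
#6 — 0,1 | c29 | S

path = [(4,3), (3,3), (2,3), (1,3), (0,3), (0,2), (0,1)]
arrival = 29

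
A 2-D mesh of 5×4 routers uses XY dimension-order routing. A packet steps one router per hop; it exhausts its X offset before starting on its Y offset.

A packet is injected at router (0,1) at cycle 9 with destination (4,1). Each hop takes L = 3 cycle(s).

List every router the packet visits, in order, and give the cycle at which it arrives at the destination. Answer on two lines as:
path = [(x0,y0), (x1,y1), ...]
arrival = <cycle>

path = [(0,1), (1,1), (2,1), (3,1), (4,1)]
arrival = 21

t=9: at (0,1)
t=12: at (1,1) after E
t=15: at (2,1) after E
t=18: at (3,1) after E
t=21: at (4,1) after E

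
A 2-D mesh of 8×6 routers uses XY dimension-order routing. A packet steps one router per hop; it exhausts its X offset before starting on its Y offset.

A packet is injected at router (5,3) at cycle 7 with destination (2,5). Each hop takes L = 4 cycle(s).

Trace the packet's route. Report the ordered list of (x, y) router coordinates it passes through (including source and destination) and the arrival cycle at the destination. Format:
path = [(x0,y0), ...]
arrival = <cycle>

path = [(5,3), (4,3), (3,3), (2,3), (2,4), (2,5)]
arrival = 27

[0] x=5 y=3 t=7
[1] x=4 y=3 t=11 →W
[2] x=3 y=3 t=15 →W
[3] x=2 y=3 t=19 →W
[4] x=2 y=4 t=23 →N
[5] x=2 y=5 t=27 →N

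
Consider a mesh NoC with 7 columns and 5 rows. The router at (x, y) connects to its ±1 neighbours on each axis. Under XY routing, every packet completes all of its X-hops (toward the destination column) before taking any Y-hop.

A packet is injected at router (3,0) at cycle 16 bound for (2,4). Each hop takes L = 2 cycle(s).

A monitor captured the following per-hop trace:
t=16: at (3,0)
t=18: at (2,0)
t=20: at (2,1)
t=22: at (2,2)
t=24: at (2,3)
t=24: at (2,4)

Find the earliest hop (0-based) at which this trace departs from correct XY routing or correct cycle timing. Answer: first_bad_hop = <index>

first_bad_hop = 5

  1: Δx=-1 Δy=+0 Δt=2 [ok]
  2: Δx=+0 Δy=+1 Δt=2 [ok]
  3: Δx=+0 Δy=+1 Δt=2 [ok]
  4: Δx=+0 Δy=+1 Δt=2 [ok]
  5: Δx=+0 Δy=+1 Δt=0 [BAD: Δcyc=0≠L]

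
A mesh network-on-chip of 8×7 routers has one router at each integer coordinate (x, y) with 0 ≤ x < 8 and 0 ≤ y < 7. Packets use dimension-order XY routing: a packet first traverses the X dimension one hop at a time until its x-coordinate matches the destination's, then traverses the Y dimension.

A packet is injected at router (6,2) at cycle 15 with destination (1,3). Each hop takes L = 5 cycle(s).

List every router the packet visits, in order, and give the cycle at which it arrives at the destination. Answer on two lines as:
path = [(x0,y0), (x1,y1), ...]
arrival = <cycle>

path = [(6,2), (5,2), (4,2), (3,2), (2,2), (1,2), (1,3)]
arrival = 45

  0. router=(6,2) cycle=15 (inject)
  1. router=(5,2) cycle=20 dir=W
  2. router=(4,2) cycle=25 dir=W
  3. router=(3,2) cycle=30 dir=W
  4. router=(2,2) cycle=35 dir=W
  5. router=(1,2) cycle=40 dir=W
  6. router=(1,3) cycle=45 dir=N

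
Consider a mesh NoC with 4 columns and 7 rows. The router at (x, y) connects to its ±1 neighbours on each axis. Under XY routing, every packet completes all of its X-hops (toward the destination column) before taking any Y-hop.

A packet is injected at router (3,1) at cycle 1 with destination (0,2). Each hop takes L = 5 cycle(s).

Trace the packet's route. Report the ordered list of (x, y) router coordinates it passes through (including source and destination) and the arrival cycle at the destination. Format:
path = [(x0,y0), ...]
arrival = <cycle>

path = [(3,1), (2,1), (1,1), (0,1), (0,2)]
arrival = 21

  0. router=(3,1) cycle=1 (inject)
  1. router=(2,1) cycle=6 dir=W
  2. router=(1,1) cycle=11 dir=W
  3. router=(0,1) cycle=16 dir=W
  4. router=(0,2) cycle=21 dir=N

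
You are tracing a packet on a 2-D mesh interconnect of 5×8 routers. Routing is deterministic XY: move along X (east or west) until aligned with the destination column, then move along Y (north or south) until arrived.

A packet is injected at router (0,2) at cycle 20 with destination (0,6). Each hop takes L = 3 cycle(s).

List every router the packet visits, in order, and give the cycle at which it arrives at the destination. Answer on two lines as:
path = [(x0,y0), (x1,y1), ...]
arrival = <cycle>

[0] x=0 y=2 t=20
[1] x=0 y=3 t=23 →N
[2] x=0 y=4 t=26 →N
[3] x=0 y=5 t=29 →N
[4] x=0 y=6 t=32 →N

path = [(0,2), (0,3), (0,4), (0,5), (0,6)]
arrival = 32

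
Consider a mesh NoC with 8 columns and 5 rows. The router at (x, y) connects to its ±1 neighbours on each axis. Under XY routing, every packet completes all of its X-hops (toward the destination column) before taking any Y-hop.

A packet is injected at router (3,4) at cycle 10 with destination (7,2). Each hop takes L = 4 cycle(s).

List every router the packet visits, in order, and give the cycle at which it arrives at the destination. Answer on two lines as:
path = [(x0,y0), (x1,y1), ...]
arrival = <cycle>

path = [(3,4), (4,4), (5,4), (6,4), (7,4), (7,3), (7,2)]
arrival = 34

#0 — 3,4 | c10
#1 — 4,4 | c14 | E
#2 — 5,4 | c18 | E
#3 — 6,4 | c22 | E
#4 — 7,4 | c26 | E
#5 — 7,3 | c30 | S
#6 — 7,2 | c34 | S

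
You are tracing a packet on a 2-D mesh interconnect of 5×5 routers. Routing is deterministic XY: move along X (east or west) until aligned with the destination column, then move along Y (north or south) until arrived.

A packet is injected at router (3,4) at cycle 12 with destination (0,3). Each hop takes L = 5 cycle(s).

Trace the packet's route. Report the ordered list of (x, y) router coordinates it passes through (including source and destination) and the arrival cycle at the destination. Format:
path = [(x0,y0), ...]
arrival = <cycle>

src (3,4)  cyc=12
W→(2,4)  cyc=17
W→(1,4)  cyc=22
W→(0,4)  cyc=27
S→(0,3)  cyc=32

path = [(3,4), (2,4), (1,4), (0,4), (0,3)]
arrival = 32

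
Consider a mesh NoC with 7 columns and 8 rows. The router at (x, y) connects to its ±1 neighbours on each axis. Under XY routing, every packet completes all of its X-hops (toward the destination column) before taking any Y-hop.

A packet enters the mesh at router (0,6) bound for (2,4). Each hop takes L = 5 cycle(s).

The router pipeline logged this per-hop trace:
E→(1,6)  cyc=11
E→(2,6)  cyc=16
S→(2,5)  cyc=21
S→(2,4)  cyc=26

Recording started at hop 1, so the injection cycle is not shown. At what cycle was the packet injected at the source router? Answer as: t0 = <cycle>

t0 = 6

The first recorded entry is hop 1 at cycle 11.
t0 = cyc[1] − L = 11 − 5 = 6.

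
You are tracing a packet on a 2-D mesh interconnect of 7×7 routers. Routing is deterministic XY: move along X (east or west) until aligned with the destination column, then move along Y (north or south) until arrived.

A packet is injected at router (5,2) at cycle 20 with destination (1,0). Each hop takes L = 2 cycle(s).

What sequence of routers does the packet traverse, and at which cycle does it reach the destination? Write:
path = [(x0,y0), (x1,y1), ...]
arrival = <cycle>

path = [(5,2), (4,2), (3,2), (2,2), (1,2), (1,1), (1,0)]
arrival = 32

hop 0: (5,2) @ cyc 20
hop 1: (4,2) @ cyc 22  [W]
hop 2: (3,2) @ cyc 24  [W]
hop 3: (2,2) @ cyc 26  [W]
hop 4: (1,2) @ cyc 28  [W]
hop 5: (1,1) @ cyc 30  [S]
hop 6: (1,0) @ cyc 32  [S]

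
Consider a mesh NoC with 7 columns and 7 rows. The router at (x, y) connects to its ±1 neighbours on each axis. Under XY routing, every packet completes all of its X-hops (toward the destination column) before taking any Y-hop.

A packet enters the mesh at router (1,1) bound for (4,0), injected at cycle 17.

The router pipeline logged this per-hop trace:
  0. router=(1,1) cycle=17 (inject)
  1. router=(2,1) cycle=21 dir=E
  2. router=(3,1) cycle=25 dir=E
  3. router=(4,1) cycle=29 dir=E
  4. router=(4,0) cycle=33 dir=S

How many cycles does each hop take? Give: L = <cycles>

L = 4

Between hops 0 and 1 the cycle counter advances 21 − 17 = 4.
Per-hop latency L = Δcyc = 4.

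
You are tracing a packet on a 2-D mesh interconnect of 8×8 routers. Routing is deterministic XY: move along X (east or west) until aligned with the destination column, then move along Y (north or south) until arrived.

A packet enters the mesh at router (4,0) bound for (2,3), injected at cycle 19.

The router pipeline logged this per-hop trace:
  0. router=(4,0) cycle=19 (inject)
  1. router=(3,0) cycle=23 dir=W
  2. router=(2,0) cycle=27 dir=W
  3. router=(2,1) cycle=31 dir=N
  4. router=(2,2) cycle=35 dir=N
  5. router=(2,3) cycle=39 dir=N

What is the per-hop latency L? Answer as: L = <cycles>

cyc[1] − cyc[0] = 23 − 19 = 4.
One hop costs L cycles, so L = 4.

L = 4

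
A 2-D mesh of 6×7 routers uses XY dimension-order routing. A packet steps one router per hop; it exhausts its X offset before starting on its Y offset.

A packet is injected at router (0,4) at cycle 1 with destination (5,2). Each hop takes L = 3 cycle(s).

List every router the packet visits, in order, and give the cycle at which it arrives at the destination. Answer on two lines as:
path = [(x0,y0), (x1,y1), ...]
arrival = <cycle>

path = [(0,4), (1,4), (2,4), (3,4), (4,4), (5,4), (5,3), (5,2)]
arrival = 22

#0 — 0,4 | c1
#1 — 1,4 | c4 | E
#2 — 2,4 | c7 | E
#3 — 3,4 | c10 | E
#4 — 4,4 | c13 | E
#5 — 5,4 | c16 | E
#6 — 5,3 | c19 | S
#7 — 5,2 | c22 | S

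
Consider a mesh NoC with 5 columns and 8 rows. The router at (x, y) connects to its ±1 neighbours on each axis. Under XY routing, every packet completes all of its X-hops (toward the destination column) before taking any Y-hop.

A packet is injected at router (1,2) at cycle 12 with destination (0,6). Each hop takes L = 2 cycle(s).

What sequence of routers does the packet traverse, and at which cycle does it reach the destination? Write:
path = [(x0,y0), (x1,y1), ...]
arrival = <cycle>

  0. router=(1,2) cycle=12 (inject)
  1. router=(0,2) cycle=14 dir=W
  2. router=(0,3) cycle=16 dir=N
  3. router=(0,4) cycle=18 dir=N
  4. router=(0,5) cycle=20 dir=N
  5. router=(0,6) cycle=22 dir=N

path = [(1,2), (0,2), (0,3), (0,4), (0,5), (0,6)]
arrival = 22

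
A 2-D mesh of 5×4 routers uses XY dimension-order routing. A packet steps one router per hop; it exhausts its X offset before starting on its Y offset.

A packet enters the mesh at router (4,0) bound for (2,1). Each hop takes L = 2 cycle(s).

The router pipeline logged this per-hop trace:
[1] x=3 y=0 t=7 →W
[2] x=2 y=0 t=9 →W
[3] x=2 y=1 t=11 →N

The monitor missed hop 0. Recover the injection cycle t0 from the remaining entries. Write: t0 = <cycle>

t0 = 5

Hop 1 reached at cycle 7; hop k is at t0 + k·L.
Therefore t0 = 7 − L = 5.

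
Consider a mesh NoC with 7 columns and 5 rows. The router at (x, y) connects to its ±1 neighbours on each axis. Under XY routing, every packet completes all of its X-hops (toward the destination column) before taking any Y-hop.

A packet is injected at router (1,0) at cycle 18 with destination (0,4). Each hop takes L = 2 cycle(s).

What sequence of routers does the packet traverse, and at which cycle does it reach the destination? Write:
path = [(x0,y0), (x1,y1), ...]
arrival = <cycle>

#0 — 1,0 | c18
#1 — 0,0 | c20 | W
#2 — 0,1 | c22 | N
#3 — 0,2 | c24 | N
#4 — 0,3 | c26 | N
#5 — 0,4 | c28 | N

path = [(1,0), (0,0), (0,1), (0,2), (0,3), (0,4)]
arrival = 28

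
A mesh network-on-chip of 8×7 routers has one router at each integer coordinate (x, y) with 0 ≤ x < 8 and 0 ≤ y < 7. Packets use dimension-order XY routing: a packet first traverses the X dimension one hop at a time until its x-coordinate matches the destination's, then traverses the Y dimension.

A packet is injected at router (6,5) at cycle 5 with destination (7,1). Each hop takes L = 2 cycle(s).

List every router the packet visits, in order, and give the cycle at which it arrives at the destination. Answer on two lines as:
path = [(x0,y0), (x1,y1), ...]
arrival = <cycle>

path = [(6,5), (7,5), (7,4), (7,3), (7,2), (7,1)]
arrival = 15

hop 0: (6,5) @ cyc 5
hop 1: (7,5) @ cyc 7  [E]
hop 2: (7,4) @ cyc 9  [S]
hop 3: (7,3) @ cyc 11  [S]
hop 4: (7,2) @ cyc 13  [S]
hop 5: (7,1) @ cyc 15  [S]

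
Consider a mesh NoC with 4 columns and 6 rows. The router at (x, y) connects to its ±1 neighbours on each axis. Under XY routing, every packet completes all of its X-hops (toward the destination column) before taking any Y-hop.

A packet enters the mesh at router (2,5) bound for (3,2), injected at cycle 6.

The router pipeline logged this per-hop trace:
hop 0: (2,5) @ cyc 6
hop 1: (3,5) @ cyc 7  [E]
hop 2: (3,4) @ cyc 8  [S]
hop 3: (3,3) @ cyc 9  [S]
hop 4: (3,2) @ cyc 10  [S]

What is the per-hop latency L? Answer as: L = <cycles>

cyc[1] − cyc[0] = 7 − 6 = 1.
Per-hop latency L = Δcyc = 1.

L = 1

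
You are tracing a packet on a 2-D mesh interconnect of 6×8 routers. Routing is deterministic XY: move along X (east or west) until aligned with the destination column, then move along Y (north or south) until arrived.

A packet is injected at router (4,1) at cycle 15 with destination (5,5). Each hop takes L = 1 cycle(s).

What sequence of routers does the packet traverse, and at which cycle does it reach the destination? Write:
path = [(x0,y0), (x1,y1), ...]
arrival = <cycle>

  0. router=(4,1) cycle=15 (inject)
  1. router=(5,1) cycle=16 dir=E
  2. router=(5,2) cycle=17 dir=N
  3. router=(5,3) cycle=18 dir=N
  4. router=(5,4) cycle=19 dir=N
  5. router=(5,5) cycle=20 dir=N

path = [(4,1), (5,1), (5,2), (5,3), (5,4), (5,5)]
arrival = 20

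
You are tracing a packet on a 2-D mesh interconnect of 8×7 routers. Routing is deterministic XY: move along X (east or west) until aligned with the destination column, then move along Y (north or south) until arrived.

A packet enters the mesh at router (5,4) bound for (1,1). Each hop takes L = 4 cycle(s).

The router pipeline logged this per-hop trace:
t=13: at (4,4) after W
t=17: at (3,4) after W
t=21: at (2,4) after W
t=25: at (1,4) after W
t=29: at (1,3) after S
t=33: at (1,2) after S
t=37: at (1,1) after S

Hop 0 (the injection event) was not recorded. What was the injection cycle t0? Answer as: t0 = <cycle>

t0 = 9

cyc[1] = 13 and cyc[k] = t0 + k·L for every k.
So t0 = 13 − 1·4 = 9.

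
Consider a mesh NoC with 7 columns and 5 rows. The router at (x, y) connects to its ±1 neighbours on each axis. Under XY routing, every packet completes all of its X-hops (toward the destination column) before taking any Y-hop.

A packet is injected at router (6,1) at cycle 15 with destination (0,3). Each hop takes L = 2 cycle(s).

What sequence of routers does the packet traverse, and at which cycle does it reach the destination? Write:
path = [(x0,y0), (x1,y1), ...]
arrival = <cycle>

path = [(6,1), (5,1), (4,1), (3,1), (2,1), (1,1), (0,1), (0,2), (0,3)]
arrival = 31

t=15: at (6,1)
t=17: at (5,1) after W
t=19: at (4,1) after W
t=21: at (3,1) after W
t=23: at (2,1) after W
t=25: at (1,1) after W
t=27: at (0,1) after W
t=29: at (0,2) after N
t=31: at (0,3) after N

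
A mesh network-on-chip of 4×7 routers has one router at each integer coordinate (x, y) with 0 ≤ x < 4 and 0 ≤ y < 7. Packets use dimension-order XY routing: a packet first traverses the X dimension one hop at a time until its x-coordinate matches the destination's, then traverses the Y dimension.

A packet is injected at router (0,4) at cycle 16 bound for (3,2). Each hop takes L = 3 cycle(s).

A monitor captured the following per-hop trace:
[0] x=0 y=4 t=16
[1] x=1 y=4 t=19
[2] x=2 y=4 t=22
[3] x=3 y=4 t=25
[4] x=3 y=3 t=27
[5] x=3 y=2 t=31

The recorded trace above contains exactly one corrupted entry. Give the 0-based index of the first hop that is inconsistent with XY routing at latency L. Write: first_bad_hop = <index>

first_bad_hop = 4

  1: Δx=+1 Δy=+0 Δt=3 [ok]
  2: Δx=+1 Δy=+0 Δt=3 [ok]
  3: Δx=+1 Δy=+0 Δt=3 [ok]
  4: Δx=+0 Δy=-1 Δt=2 [BAD: Δcyc=2≠L]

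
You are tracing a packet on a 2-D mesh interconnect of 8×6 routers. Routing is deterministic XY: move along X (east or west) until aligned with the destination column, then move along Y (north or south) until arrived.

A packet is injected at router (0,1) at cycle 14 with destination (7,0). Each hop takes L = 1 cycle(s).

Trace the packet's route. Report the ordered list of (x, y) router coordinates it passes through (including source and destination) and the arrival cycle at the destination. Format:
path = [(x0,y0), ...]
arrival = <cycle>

[0] x=0 y=1 t=14
[1] x=1 y=1 t=15 →E
[2] x=2 y=1 t=16 →E
[3] x=3 y=1 t=17 →E
[4] x=4 y=1 t=18 →E
[5] x=5 y=1 t=19 →E
[6] x=6 y=1 t=20 →E
[7] x=7 y=1 t=21 →E
[8] x=7 y=0 t=22 →S

path = [(0,1), (1,1), (2,1), (3,1), (4,1), (5,1), (6,1), (7,1), (7,0)]
arrival = 22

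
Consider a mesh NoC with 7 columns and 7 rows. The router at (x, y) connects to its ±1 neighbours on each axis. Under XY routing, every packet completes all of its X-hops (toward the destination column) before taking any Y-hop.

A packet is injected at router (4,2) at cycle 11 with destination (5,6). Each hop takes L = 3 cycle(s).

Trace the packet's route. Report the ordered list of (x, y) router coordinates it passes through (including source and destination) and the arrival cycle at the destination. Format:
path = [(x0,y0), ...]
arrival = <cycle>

path = [(4,2), (5,2), (5,3), (5,4), (5,5), (5,6)]
arrival = 26

  0. router=(4,2) cycle=11 (inject)
  1. router=(5,2) cycle=14 dir=E
  2. router=(5,3) cycle=17 dir=N
  3. router=(5,4) cycle=20 dir=N
  4. router=(5,5) cycle=23 dir=N
  5. router=(5,6) cycle=26 dir=N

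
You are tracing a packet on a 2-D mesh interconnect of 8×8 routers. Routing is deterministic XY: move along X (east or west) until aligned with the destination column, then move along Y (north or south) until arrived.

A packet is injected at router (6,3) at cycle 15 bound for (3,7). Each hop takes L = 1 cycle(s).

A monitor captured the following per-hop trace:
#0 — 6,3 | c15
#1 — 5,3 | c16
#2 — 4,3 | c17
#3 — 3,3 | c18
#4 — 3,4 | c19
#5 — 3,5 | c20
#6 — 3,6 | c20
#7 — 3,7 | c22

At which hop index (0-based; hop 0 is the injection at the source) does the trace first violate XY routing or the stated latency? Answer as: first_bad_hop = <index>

[1] (-1,+0) / 1c ⇒ ok
[2] (-1,+0) / 1c ⇒ ok
[3] (-1,+0) / 1c ⇒ ok
[4] (+0,+1) / 1c ⇒ ok
[5] (+0,+1) / 1c ⇒ ok
[6] (+0,+1) / 0c ⇒ BAD: Δcyc=0≠L

first_bad_hop = 6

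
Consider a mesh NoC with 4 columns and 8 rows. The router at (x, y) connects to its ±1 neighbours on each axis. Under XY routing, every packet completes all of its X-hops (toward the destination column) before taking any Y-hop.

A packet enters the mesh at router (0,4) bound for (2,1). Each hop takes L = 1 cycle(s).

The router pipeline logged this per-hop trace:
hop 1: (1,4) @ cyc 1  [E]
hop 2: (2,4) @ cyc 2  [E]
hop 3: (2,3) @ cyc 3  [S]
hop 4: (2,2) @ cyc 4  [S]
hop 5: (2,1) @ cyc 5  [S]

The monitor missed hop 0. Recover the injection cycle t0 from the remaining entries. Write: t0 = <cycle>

At hop 1 the cycle is 1; in general cyc_k = t0 + kL.
Subtract one hop: t0 = 1 − 1 = 0.

t0 = 0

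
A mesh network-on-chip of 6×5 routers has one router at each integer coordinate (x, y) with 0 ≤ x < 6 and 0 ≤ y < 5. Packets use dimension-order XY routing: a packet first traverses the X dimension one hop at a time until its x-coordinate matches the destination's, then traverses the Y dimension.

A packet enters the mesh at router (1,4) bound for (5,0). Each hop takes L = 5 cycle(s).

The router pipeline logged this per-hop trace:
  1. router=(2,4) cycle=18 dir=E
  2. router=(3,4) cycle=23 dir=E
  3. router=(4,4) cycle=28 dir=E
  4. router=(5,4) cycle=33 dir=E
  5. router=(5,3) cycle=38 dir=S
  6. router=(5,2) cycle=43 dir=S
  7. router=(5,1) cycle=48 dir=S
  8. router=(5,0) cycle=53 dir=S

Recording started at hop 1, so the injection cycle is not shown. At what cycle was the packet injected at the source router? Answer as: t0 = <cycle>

t0 = 13

The first recorded entry is hop 1 at cycle 18.
Subtract one hop: t0 = 18 − 5 = 13.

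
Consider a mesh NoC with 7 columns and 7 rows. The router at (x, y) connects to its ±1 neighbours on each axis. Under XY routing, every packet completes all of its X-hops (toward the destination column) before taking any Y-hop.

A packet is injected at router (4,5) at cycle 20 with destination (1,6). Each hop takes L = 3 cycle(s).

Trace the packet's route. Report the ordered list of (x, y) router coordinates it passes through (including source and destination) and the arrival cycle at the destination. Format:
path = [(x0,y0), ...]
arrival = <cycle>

src (4,5)  cyc=20
W→(3,5)  cyc=23
W→(2,5)  cyc=26
W→(1,5)  cyc=29
N→(1,6)  cyc=32

path = [(4,5), (3,5), (2,5), (1,5), (1,6)]
arrival = 32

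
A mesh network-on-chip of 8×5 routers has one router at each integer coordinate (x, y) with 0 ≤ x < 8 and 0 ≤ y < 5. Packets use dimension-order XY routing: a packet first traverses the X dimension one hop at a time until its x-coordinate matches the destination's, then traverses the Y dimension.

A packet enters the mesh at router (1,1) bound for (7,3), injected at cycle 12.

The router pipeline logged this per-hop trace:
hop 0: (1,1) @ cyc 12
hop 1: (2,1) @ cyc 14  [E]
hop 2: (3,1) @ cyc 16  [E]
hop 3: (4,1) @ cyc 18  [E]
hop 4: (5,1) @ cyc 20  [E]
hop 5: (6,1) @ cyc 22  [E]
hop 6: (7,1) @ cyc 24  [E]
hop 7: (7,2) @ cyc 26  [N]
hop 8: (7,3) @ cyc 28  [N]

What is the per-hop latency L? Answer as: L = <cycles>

Δcyc across hop 0→1: 14 − 12 = 2.
Each hop adds L, hence L = 2.

L = 2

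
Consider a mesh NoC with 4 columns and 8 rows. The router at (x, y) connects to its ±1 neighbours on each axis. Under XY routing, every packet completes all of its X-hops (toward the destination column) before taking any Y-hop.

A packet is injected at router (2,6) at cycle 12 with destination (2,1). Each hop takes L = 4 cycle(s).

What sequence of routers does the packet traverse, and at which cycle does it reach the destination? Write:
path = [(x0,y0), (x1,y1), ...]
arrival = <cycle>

hop 0: (2,6) @ cyc 12
hop 1: (2,5) @ cyc 16  [S]
hop 2: (2,4) @ cyc 20  [S]
hop 3: (2,3) @ cyc 24  [S]
hop 4: (2,2) @ cyc 28  [S]
hop 5: (2,1) @ cyc 32  [S]

path = [(2,6), (2,5), (2,4), (2,3), (2,2), (2,1)]
arrival = 32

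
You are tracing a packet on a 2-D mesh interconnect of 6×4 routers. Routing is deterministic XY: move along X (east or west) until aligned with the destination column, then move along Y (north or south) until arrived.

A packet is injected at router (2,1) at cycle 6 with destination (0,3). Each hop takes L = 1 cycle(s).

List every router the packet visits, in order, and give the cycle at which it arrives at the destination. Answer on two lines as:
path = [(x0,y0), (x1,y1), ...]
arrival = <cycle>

path = [(2,1), (1,1), (0,1), (0,2), (0,3)]
arrival = 10

t=6: at (2,1)
t=7: at (1,1) after W
t=8: at (0,1) after W
t=9: at (0,2) after N
t=10: at (0,3) after N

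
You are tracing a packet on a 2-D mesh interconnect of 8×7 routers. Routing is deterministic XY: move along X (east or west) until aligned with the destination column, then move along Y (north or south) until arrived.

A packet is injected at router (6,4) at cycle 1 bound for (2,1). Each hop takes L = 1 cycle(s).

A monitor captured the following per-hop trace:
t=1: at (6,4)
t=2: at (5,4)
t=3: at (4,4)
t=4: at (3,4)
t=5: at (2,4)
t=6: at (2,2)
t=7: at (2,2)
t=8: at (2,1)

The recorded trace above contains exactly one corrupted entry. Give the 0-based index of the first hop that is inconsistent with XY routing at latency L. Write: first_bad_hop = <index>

[1] (-1,+0) / 1c ⇒ ok
[2] (-1,+0) / 1c ⇒ ok
[3] (-1,+0) / 1c ⇒ ok
[4] (-1,+0) / 1c ⇒ ok
[5] (+0,-2) / 1c ⇒ BAD: non-unit step

first_bad_hop = 5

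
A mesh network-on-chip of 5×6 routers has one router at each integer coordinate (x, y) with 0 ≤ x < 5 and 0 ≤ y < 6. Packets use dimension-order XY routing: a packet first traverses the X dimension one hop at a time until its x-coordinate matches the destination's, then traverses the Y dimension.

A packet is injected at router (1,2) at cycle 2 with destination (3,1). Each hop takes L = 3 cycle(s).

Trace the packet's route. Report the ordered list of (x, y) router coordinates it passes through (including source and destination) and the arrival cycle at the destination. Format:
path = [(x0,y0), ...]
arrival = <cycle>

path = [(1,2), (2,2), (3,2), (3,1)]
arrival = 11

t=2: at (1,2)
t=5: at (2,2) after E
t=8: at (3,2) after E
t=11: at (3,1) after S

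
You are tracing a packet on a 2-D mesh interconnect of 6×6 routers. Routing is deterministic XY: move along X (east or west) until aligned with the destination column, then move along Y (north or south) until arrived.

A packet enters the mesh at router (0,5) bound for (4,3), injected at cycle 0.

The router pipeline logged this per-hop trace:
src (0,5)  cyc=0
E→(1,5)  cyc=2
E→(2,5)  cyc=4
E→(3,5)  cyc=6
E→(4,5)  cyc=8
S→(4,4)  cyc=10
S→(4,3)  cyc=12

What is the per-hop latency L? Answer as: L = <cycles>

L = 2

cyc[1] − cyc[0] = 2 − 0 = 2.
Per-hop latency L = Δcyc = 2.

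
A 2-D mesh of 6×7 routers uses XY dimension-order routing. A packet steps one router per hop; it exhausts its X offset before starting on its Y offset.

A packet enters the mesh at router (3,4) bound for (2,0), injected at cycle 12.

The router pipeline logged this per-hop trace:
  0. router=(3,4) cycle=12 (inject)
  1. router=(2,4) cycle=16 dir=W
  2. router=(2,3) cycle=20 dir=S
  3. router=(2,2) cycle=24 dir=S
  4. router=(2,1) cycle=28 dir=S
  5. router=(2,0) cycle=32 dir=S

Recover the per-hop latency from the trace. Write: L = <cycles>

Δcyc across hop 0→1: 16 − 12 = 4.
Per-hop latency L = Δcyc = 4.

L = 4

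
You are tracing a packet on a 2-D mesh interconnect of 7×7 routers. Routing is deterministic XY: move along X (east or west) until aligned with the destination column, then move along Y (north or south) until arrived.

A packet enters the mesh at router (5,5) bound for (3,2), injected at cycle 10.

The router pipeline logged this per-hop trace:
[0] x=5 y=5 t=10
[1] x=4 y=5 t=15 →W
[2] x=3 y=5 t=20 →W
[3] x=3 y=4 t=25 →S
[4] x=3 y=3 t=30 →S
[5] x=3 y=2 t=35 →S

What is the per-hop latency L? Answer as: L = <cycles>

From hop 0 (10) to hop 1 (15): +5 cycles.
That increment is L by definition: L = 5.

L = 5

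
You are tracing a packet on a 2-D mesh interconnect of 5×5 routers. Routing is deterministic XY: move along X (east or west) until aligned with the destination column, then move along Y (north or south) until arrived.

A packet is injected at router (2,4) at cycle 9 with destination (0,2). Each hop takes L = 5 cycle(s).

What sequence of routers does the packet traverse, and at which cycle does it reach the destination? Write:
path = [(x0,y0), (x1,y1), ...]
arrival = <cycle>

path = [(2,4), (1,4), (0,4), (0,3), (0,2)]
arrival = 29

src (2,4)  cyc=9
W→(1,4)  cyc=14
W→(0,4)  cyc=19
S→(0,3)  cyc=24
S→(0,2)  cyc=29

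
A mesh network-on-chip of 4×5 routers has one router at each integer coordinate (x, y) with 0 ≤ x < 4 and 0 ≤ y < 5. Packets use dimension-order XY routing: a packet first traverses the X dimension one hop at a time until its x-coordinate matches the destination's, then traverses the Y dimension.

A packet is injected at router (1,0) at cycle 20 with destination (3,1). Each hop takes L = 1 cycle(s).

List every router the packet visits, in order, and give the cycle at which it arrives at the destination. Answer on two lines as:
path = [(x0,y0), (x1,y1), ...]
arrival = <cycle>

path = [(1,0), (2,0), (3,0), (3,1)]
arrival = 23

src (1,0)  cyc=20
E→(2,0)  cyc=21
E→(3,0)  cyc=22
N→(3,1)  cyc=23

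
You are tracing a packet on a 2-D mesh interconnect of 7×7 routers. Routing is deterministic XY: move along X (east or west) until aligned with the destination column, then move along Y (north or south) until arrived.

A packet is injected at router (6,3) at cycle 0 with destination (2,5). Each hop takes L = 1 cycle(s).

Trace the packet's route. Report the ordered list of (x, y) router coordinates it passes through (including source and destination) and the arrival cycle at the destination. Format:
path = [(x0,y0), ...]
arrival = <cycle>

path = [(6,3), (5,3), (4,3), (3,3), (2,3), (2,4), (2,5)]
arrival = 6

[0] x=6 y=3 t=0
[1] x=5 y=3 t=1 →W
[2] x=4 y=3 t=2 →W
[3] x=3 y=3 t=3 →W
[4] x=2 y=3 t=4 →W
[5] x=2 y=4 t=5 →N
[6] x=2 y=5 t=6 →N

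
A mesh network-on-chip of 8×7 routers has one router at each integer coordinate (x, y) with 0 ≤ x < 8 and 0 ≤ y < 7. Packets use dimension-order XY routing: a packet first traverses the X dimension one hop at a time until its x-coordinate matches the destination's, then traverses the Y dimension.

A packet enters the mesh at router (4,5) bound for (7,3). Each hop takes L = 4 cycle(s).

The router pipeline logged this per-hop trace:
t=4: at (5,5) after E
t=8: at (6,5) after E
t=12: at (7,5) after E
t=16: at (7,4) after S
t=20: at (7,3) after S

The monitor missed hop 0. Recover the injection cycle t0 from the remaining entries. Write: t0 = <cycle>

t0 = 0

At hop 1 the cycle is 4; in general cyc_k = t0 + kL.
Subtract one hop: t0 = 4 − 4 = 0.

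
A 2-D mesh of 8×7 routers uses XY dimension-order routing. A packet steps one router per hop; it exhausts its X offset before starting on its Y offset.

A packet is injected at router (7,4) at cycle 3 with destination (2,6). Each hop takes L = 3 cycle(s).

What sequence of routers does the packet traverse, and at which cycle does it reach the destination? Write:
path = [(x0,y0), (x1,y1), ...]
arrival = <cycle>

#0 — 7,4 | c3
#1 — 6,4 | c6 | W
#2 — 5,4 | c9 | W
#3 — 4,4 | c12 | W
#4 — 3,4 | c15 | W
#5 — 2,4 | c18 | W
#6 — 2,5 | c21 | N
#7 — 2,6 | c24 | N

path = [(7,4), (6,4), (5,4), (4,4), (3,4), (2,4), (2,5), (2,6)]
arrival = 24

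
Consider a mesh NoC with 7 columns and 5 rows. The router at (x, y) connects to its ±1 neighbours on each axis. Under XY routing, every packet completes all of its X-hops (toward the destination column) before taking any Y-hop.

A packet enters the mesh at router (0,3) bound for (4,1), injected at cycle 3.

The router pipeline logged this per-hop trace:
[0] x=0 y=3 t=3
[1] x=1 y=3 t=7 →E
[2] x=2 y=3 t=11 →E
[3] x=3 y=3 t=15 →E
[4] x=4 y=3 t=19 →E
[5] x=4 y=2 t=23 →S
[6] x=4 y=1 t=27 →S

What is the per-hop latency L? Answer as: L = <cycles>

L = 4

cyc[1] − cyc[0] = 7 − 3 = 4.
Each hop adds L, hence L = 4.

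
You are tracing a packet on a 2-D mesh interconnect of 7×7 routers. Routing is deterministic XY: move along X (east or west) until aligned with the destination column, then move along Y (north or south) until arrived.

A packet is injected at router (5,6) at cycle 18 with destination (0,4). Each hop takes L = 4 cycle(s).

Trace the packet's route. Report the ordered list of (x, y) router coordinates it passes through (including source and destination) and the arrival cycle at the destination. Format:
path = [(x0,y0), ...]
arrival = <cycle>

path = [(5,6), (4,6), (3,6), (2,6), (1,6), (0,6), (0,5), (0,4)]
arrival = 46

#0 — 5,6 | c18
#1 — 4,6 | c22 | W
#2 — 3,6 | c26 | W
#3 — 2,6 | c30 | W
#4 — 1,6 | c34 | W
#5 — 0,6 | c38 | W
#6 — 0,5 | c42 | S
#7 — 0,4 | c46 | S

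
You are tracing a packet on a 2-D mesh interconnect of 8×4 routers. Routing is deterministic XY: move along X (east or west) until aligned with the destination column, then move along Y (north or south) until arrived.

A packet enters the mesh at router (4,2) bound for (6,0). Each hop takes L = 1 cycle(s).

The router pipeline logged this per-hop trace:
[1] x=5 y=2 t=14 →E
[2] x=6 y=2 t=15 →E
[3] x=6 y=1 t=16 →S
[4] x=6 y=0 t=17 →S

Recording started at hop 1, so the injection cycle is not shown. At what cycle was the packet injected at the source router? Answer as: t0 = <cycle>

t0 = 13

Hop 1 reached at cycle 14; hop k is at t0 + k·L.
t0 = cyc[1] − L = 14 − 1 = 13.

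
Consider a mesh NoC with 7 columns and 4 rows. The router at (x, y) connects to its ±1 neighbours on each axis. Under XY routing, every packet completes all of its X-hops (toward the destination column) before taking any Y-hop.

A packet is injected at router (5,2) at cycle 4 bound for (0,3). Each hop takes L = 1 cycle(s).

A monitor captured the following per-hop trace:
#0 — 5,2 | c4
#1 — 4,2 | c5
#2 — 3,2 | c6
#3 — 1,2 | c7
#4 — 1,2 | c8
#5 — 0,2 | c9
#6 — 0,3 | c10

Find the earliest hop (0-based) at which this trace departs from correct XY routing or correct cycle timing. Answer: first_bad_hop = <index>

first_bad_hop = 3

  1: Δx=-1 Δy=+0 Δt=1 [ok]
  2: Δx=-1 Δy=+0 Δt=1 [ok]
  3: Δx=-2 Δy=+0 Δt=1 [BAD: non-unit step]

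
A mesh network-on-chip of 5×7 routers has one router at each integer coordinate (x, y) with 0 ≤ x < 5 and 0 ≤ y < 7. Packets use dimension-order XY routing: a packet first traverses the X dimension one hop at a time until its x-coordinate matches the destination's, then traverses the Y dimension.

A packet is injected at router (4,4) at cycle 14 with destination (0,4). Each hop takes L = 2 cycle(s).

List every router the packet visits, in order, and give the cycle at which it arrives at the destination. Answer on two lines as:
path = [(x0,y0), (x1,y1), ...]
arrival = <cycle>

t=14: at (4,4)
t=16: at (3,4) after W
t=18: at (2,4) after W
t=20: at (1,4) after W
t=22: at (0,4) after W

path = [(4,4), (3,4), (2,4), (1,4), (0,4)]
arrival = 22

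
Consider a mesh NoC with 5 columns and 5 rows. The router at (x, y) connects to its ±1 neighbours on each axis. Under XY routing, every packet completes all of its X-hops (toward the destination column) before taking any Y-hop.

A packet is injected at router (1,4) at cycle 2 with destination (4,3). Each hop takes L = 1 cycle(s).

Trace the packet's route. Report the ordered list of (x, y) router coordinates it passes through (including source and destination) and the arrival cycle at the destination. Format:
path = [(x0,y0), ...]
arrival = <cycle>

path = [(1,4), (2,4), (3,4), (4,4), (4,3)]
arrival = 6

#0 — 1,4 | c2
#1 — 2,4 | c3 | E
#2 — 3,4 | c4 | E
#3 — 4,4 | c5 | E
#4 — 4,3 | c6 | S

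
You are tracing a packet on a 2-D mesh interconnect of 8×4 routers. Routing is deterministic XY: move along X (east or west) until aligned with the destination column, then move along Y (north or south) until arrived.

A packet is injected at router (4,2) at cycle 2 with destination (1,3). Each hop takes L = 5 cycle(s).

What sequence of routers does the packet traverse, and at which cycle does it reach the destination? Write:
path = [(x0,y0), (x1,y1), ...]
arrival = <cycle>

src (4,2)  cyc=2
W→(3,2)  cyc=7
W→(2,2)  cyc=12
W→(1,2)  cyc=17
N→(1,3)  cyc=22

path = [(4,2), (3,2), (2,2), (1,2), (1,3)]
arrival = 22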